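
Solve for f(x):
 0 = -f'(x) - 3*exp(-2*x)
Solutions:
 f(x) = C1 + 3*exp(-2*x)/2


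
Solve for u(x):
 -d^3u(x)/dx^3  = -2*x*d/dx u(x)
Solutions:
 u(x) = C1 + Integral(C2*airyai(2^(1/3)*x) + C3*airybi(2^(1/3)*x), x)


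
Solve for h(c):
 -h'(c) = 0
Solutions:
 h(c) = C1


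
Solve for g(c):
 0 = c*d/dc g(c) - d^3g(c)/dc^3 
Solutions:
 g(c) = C1 + Integral(C2*airyai(c) + C3*airybi(c), c)


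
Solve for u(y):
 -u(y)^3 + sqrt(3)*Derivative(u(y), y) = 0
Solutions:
 u(y) = -sqrt(6)*sqrt(-1/(C1 + sqrt(3)*y))/2
 u(y) = sqrt(6)*sqrt(-1/(C1 + sqrt(3)*y))/2


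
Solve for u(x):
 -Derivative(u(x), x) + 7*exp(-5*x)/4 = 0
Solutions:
 u(x) = C1 - 7*exp(-5*x)/20


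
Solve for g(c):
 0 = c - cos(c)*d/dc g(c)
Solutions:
 g(c) = C1 + Integral(c/cos(c), c)


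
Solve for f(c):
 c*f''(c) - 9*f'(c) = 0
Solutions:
 f(c) = C1 + C2*c^10


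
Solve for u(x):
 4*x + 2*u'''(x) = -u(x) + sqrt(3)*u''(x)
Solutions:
 u(x) = C1*exp(x*(3^(2/3)/(-sqrt(3) + sqrt(-3 + (18 - sqrt(3))^2) + 18)^(1/3) + 2*sqrt(3) + 3^(1/3)*(-sqrt(3) + sqrt(-3 + (18 - sqrt(3))^2) + 18)^(1/3))/12)*sin(3^(1/6)*x*(-3^(2/3)*(-sqrt(3) + sqrt(-3 + (18 - sqrt(3))^2) + 18)^(1/3) + 3/(-sqrt(3) + sqrt(-3 + (18 - sqrt(3))^2) + 18)^(1/3))/12) + C2*exp(x*(3^(2/3)/(-sqrt(3) + sqrt(-3 + (18 - sqrt(3))^2) + 18)^(1/3) + 2*sqrt(3) + 3^(1/3)*(-sqrt(3) + sqrt(-3 + (18 - sqrt(3))^2) + 18)^(1/3))/12)*cos(3^(1/6)*x*(-3^(2/3)*(-sqrt(3) + sqrt(-3 + (18 - sqrt(3))^2) + 18)^(1/3) + 3/(-sqrt(3) + sqrt(-3 + (18 - sqrt(3))^2) + 18)^(1/3))/12) + C3*exp(x*(-3^(1/3)*(-sqrt(3) + sqrt(-3 + (18 - sqrt(3))^2) + 18)^(1/3) - 3^(2/3)/(-sqrt(3) + sqrt(-3 + (18 - sqrt(3))^2) + 18)^(1/3) + sqrt(3))/6) - 4*x


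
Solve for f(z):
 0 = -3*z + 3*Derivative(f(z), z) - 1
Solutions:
 f(z) = C1 + z^2/2 + z/3


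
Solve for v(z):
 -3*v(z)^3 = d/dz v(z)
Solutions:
 v(z) = -sqrt(2)*sqrt(-1/(C1 - 3*z))/2
 v(z) = sqrt(2)*sqrt(-1/(C1 - 3*z))/2


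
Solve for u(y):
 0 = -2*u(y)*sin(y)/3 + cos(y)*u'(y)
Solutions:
 u(y) = C1/cos(y)^(2/3)


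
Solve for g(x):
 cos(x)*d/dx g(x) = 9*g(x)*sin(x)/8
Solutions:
 g(x) = C1/cos(x)^(9/8)


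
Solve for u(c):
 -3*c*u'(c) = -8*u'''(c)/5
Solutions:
 u(c) = C1 + Integral(C2*airyai(15^(1/3)*c/2) + C3*airybi(15^(1/3)*c/2), c)


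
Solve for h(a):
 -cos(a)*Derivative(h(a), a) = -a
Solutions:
 h(a) = C1 + Integral(a/cos(a), a)


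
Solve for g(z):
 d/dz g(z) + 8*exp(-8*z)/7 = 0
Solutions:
 g(z) = C1 + exp(-8*z)/7


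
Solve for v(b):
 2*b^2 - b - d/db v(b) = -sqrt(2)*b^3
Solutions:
 v(b) = C1 + sqrt(2)*b^4/4 + 2*b^3/3 - b^2/2


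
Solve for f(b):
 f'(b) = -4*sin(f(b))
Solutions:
 f(b) = -acos((-C1 - exp(8*b))/(C1 - exp(8*b))) + 2*pi
 f(b) = acos((-C1 - exp(8*b))/(C1 - exp(8*b)))


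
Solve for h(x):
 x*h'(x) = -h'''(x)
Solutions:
 h(x) = C1 + Integral(C2*airyai(-x) + C3*airybi(-x), x)


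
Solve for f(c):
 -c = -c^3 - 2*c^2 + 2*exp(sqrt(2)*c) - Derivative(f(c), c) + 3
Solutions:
 f(c) = C1 - c^4/4 - 2*c^3/3 + c^2/2 + 3*c + sqrt(2)*exp(sqrt(2)*c)


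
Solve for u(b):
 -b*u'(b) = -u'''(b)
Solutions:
 u(b) = C1 + Integral(C2*airyai(b) + C3*airybi(b), b)


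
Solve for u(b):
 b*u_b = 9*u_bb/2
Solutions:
 u(b) = C1 + C2*erfi(b/3)


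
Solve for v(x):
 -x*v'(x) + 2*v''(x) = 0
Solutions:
 v(x) = C1 + C2*erfi(x/2)


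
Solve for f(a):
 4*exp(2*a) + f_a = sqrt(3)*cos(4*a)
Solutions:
 f(a) = C1 - 2*exp(2*a) + sqrt(3)*sin(4*a)/4


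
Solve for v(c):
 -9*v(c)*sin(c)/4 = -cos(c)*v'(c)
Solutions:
 v(c) = C1/cos(c)^(9/4)


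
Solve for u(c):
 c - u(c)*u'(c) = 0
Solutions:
 u(c) = -sqrt(C1 + c^2)
 u(c) = sqrt(C1 + c^2)


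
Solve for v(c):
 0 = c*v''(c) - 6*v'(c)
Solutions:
 v(c) = C1 + C2*c^7


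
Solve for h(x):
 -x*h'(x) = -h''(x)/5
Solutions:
 h(x) = C1 + C2*erfi(sqrt(10)*x/2)


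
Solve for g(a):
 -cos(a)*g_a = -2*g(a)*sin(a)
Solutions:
 g(a) = C1/cos(a)^2


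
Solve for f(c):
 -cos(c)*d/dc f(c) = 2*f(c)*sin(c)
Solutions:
 f(c) = C1*cos(c)^2


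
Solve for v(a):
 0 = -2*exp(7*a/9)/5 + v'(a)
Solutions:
 v(a) = C1 + 18*exp(7*a/9)/35


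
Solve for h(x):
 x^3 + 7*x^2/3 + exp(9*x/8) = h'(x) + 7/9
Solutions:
 h(x) = C1 + x^4/4 + 7*x^3/9 - 7*x/9 + 8*exp(9*x/8)/9


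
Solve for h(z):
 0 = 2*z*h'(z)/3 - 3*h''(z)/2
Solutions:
 h(z) = C1 + C2*erfi(sqrt(2)*z/3)


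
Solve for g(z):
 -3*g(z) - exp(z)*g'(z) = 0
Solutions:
 g(z) = C1*exp(3*exp(-z))


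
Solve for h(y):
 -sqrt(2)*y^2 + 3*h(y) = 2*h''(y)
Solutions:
 h(y) = C1*exp(-sqrt(6)*y/2) + C2*exp(sqrt(6)*y/2) + sqrt(2)*y^2/3 + 4*sqrt(2)/9


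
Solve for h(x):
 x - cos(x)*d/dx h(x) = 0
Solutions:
 h(x) = C1 + Integral(x/cos(x), x)


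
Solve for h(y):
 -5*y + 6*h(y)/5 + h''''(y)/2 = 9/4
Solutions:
 h(y) = 25*y/6 + (C1*sin(3^(1/4)*5^(3/4)*y/5) + C2*cos(3^(1/4)*5^(3/4)*y/5))*exp(-3^(1/4)*5^(3/4)*y/5) + (C3*sin(3^(1/4)*5^(3/4)*y/5) + C4*cos(3^(1/4)*5^(3/4)*y/5))*exp(3^(1/4)*5^(3/4)*y/5) + 15/8


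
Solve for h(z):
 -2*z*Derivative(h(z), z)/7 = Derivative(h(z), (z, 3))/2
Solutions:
 h(z) = C1 + Integral(C2*airyai(-14^(2/3)*z/7) + C3*airybi(-14^(2/3)*z/7), z)


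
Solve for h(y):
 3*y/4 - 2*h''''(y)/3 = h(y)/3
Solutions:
 h(y) = 9*y/4 + (C1*sin(2^(1/4)*y/2) + C2*cos(2^(1/4)*y/2))*exp(-2^(1/4)*y/2) + (C3*sin(2^(1/4)*y/2) + C4*cos(2^(1/4)*y/2))*exp(2^(1/4)*y/2)


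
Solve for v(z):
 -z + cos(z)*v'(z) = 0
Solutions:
 v(z) = C1 + Integral(z/cos(z), z)


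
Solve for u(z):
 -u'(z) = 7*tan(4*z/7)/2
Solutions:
 u(z) = C1 + 49*log(cos(4*z/7))/8


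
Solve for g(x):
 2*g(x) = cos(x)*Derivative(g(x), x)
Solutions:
 g(x) = C1*(sin(x) + 1)/(sin(x) - 1)


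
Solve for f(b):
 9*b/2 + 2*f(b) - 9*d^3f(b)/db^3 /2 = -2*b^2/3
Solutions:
 f(b) = C3*exp(2^(2/3)*3^(1/3)*b/3) - b^2/3 - 9*b/4 + (C1*sin(2^(2/3)*3^(5/6)*b/6) + C2*cos(2^(2/3)*3^(5/6)*b/6))*exp(-2^(2/3)*3^(1/3)*b/6)


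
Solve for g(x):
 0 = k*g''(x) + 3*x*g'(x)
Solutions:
 g(x) = C1 + C2*sqrt(k)*erf(sqrt(6)*x*sqrt(1/k)/2)


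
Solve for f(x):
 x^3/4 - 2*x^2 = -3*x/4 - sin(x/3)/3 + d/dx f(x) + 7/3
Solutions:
 f(x) = C1 + x^4/16 - 2*x^3/3 + 3*x^2/8 - 7*x/3 - cos(x/3)


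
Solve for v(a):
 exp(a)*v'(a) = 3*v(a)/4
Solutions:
 v(a) = C1*exp(-3*exp(-a)/4)


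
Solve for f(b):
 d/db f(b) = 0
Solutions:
 f(b) = C1


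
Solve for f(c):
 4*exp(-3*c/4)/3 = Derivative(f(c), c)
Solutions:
 f(c) = C1 - 16*exp(-3*c/4)/9


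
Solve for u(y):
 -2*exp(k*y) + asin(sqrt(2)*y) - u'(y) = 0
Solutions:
 u(y) = C1 + y*asin(sqrt(2)*y) + sqrt(2)*sqrt(1 - 2*y^2)/2 - 2*Piecewise((exp(k*y)/k, Ne(k, 0)), (y, True))


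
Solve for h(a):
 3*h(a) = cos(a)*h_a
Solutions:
 h(a) = C1*(sin(a) + 1)^(3/2)/(sin(a) - 1)^(3/2)


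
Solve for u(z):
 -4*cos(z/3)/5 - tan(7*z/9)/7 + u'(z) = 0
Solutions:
 u(z) = C1 - 9*log(cos(7*z/9))/49 + 12*sin(z/3)/5


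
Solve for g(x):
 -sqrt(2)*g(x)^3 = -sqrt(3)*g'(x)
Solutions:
 g(x) = -sqrt(6)*sqrt(-1/(C1 + sqrt(6)*x))/2
 g(x) = sqrt(6)*sqrt(-1/(C1 + sqrt(6)*x))/2


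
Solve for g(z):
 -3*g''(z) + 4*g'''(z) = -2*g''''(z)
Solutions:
 g(z) = C1 + C2*z + C3*exp(-z*(1 + sqrt(10)/2)) + C4*exp(z*(-1 + sqrt(10)/2))


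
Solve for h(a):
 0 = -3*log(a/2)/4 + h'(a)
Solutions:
 h(a) = C1 + 3*a*log(a)/4 - 3*a/4 - 3*a*log(2)/4


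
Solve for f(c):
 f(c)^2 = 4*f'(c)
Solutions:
 f(c) = -4/(C1 + c)


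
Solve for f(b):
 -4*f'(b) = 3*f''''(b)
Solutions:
 f(b) = C1 + C4*exp(-6^(2/3)*b/3) + (C2*sin(2^(2/3)*3^(1/6)*b/2) + C3*cos(2^(2/3)*3^(1/6)*b/2))*exp(6^(2/3)*b/6)


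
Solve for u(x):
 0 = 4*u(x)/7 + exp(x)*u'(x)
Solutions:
 u(x) = C1*exp(4*exp(-x)/7)


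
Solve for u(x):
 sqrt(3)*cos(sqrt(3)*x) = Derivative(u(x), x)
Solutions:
 u(x) = C1 + sin(sqrt(3)*x)


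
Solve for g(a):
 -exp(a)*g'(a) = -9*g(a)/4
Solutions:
 g(a) = C1*exp(-9*exp(-a)/4)


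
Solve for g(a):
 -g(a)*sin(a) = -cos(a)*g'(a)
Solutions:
 g(a) = C1/cos(a)


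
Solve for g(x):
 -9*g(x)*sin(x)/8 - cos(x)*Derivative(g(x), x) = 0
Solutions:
 g(x) = C1*cos(x)^(9/8)


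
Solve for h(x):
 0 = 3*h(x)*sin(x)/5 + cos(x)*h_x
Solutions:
 h(x) = C1*cos(x)^(3/5)


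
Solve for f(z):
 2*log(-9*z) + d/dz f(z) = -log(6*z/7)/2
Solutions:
 f(z) = C1 - 5*z*log(z)/2 + z*(-log(486) + log(42)/2 + 5/2 - 2*I*pi)


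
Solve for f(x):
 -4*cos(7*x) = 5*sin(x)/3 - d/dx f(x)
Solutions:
 f(x) = C1 + 4*sin(7*x)/7 - 5*cos(x)/3


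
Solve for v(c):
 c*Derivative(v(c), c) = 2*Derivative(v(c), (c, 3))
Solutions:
 v(c) = C1 + Integral(C2*airyai(2^(2/3)*c/2) + C3*airybi(2^(2/3)*c/2), c)


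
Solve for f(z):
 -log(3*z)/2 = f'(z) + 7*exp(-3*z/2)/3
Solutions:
 f(z) = C1 - z*log(z)/2 + z*(1 - log(3))/2 + 14*exp(-3*z/2)/9


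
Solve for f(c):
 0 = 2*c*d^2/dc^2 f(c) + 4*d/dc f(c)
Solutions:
 f(c) = C1 + C2/c


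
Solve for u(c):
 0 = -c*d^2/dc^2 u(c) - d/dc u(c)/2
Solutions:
 u(c) = C1 + C2*sqrt(c)


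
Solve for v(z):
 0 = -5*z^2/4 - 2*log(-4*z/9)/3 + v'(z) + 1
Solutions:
 v(z) = C1 + 5*z^3/12 + 2*z*log(-z)/3 + z*(-5 - 4*log(3) + 4*log(2))/3


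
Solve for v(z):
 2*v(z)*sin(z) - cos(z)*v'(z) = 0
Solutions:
 v(z) = C1/cos(z)^2


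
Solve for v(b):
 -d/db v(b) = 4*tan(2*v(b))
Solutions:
 v(b) = -asin(C1*exp(-8*b))/2 + pi/2
 v(b) = asin(C1*exp(-8*b))/2


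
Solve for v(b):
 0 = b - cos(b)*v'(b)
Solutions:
 v(b) = C1 + Integral(b/cos(b), b)


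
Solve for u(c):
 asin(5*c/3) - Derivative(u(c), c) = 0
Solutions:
 u(c) = C1 + c*asin(5*c/3) + sqrt(9 - 25*c^2)/5


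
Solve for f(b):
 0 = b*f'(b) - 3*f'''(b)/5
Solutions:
 f(b) = C1 + Integral(C2*airyai(3^(2/3)*5^(1/3)*b/3) + C3*airybi(3^(2/3)*5^(1/3)*b/3), b)


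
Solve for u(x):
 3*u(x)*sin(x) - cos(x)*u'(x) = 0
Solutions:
 u(x) = C1/cos(x)^3


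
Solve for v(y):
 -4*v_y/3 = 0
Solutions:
 v(y) = C1


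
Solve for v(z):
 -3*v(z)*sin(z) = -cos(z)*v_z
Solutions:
 v(z) = C1/cos(z)^3


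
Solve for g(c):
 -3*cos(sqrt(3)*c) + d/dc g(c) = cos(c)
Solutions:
 g(c) = C1 + sin(c) + sqrt(3)*sin(sqrt(3)*c)


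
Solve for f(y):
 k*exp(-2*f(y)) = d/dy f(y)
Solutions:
 f(y) = log(-sqrt(C1 + 2*k*y))
 f(y) = log(C1 + 2*k*y)/2


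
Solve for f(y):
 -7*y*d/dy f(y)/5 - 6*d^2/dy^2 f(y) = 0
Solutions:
 f(y) = C1 + C2*erf(sqrt(105)*y/30)


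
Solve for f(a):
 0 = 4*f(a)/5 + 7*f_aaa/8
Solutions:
 f(a) = C3*exp(-2*70^(2/3)*a/35) + (C1*sin(sqrt(3)*70^(2/3)*a/35) + C2*cos(sqrt(3)*70^(2/3)*a/35))*exp(70^(2/3)*a/35)


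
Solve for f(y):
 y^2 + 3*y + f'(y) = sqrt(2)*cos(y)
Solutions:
 f(y) = C1 - y^3/3 - 3*y^2/2 + sqrt(2)*sin(y)


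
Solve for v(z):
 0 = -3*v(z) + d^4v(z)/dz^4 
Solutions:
 v(z) = C1*exp(-3^(1/4)*z) + C2*exp(3^(1/4)*z) + C3*sin(3^(1/4)*z) + C4*cos(3^(1/4)*z)


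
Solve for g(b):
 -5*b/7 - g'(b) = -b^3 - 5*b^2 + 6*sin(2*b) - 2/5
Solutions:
 g(b) = C1 + b^4/4 + 5*b^3/3 - 5*b^2/14 + 2*b/5 + 3*cos(2*b)


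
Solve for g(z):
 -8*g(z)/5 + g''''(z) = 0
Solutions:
 g(z) = C1*exp(-10^(3/4)*z/5) + C2*exp(10^(3/4)*z/5) + C3*sin(10^(3/4)*z/5) + C4*cos(10^(3/4)*z/5)


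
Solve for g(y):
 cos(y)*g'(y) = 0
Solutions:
 g(y) = C1


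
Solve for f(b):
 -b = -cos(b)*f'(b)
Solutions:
 f(b) = C1 + Integral(b/cos(b), b)


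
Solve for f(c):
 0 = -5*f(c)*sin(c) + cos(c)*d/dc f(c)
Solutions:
 f(c) = C1/cos(c)^5


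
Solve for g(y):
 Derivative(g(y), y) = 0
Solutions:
 g(y) = C1


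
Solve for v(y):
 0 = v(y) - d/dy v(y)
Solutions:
 v(y) = C1*exp(y)


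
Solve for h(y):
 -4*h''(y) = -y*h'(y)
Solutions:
 h(y) = C1 + C2*erfi(sqrt(2)*y/4)


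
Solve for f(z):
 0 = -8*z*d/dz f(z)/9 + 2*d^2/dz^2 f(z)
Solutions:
 f(z) = C1 + C2*erfi(sqrt(2)*z/3)


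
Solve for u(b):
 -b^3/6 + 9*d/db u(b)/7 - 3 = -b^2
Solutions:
 u(b) = C1 + 7*b^4/216 - 7*b^3/27 + 7*b/3


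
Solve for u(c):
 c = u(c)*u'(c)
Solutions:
 u(c) = -sqrt(C1 + c^2)
 u(c) = sqrt(C1 + c^2)


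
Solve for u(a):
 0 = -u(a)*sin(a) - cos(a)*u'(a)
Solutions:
 u(a) = C1*cos(a)


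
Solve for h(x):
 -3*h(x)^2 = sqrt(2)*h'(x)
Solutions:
 h(x) = 2/(C1 + 3*sqrt(2)*x)


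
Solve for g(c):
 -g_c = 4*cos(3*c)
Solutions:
 g(c) = C1 - 4*sin(3*c)/3


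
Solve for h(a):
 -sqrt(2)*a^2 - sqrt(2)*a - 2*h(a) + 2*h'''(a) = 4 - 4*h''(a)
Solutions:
 h(a) = C1*exp(-a) + C2*exp(a*(-1 + sqrt(5))/2) + C3*exp(-a*(1 + sqrt(5))/2) - sqrt(2)*a^2/2 - sqrt(2)*a/2 - 2*sqrt(2) - 2


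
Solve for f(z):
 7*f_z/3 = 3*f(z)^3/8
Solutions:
 f(z) = -2*sqrt(7)*sqrt(-1/(C1 + 9*z))
 f(z) = 2*sqrt(7)*sqrt(-1/(C1 + 9*z))


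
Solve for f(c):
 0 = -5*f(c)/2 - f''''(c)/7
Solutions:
 f(c) = (C1*sin(70^(1/4)*c/2) + C2*cos(70^(1/4)*c/2))*exp(-70^(1/4)*c/2) + (C3*sin(70^(1/4)*c/2) + C4*cos(70^(1/4)*c/2))*exp(70^(1/4)*c/2)


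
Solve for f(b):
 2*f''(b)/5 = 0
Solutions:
 f(b) = C1 + C2*b


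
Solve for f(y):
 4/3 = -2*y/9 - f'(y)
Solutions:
 f(y) = C1 - y^2/9 - 4*y/3


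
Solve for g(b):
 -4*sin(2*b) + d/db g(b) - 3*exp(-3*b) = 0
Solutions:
 g(b) = C1 - 2*cos(2*b) - exp(-3*b)


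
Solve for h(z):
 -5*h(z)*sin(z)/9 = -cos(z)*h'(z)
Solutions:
 h(z) = C1/cos(z)^(5/9)


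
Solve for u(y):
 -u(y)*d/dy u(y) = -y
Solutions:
 u(y) = -sqrt(C1 + y^2)
 u(y) = sqrt(C1 + y^2)


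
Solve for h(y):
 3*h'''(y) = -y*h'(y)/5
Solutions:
 h(y) = C1 + Integral(C2*airyai(-15^(2/3)*y/15) + C3*airybi(-15^(2/3)*y/15), y)


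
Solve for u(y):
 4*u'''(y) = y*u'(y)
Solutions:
 u(y) = C1 + Integral(C2*airyai(2^(1/3)*y/2) + C3*airybi(2^(1/3)*y/2), y)


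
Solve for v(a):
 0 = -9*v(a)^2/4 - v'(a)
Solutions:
 v(a) = 4/(C1 + 9*a)


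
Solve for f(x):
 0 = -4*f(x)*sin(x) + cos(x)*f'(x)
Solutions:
 f(x) = C1/cos(x)^4


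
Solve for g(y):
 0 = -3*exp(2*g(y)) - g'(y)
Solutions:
 g(y) = log(-sqrt(-1/(C1 - 3*y))) - log(2)/2
 g(y) = log(-1/(C1 - 3*y))/2 - log(2)/2


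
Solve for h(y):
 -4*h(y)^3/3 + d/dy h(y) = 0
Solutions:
 h(y) = -sqrt(6)*sqrt(-1/(C1 + 4*y))/2
 h(y) = sqrt(6)*sqrt(-1/(C1 + 4*y))/2


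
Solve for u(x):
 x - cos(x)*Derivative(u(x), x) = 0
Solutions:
 u(x) = C1 + Integral(x/cos(x), x)


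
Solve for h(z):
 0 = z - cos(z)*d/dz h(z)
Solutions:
 h(z) = C1 + Integral(z/cos(z), z)


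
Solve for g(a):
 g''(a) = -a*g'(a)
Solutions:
 g(a) = C1 + C2*erf(sqrt(2)*a/2)


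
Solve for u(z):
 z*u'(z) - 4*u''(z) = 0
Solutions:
 u(z) = C1 + C2*erfi(sqrt(2)*z/4)


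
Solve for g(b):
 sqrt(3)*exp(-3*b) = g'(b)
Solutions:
 g(b) = C1 - sqrt(3)*exp(-3*b)/3


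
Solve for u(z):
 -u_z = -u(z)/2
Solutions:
 u(z) = C1*exp(z/2)


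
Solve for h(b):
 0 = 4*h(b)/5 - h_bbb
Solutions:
 h(b) = C3*exp(10^(2/3)*b/5) + (C1*sin(10^(2/3)*sqrt(3)*b/10) + C2*cos(10^(2/3)*sqrt(3)*b/10))*exp(-10^(2/3)*b/10)


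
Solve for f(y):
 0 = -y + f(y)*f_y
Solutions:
 f(y) = -sqrt(C1 + y^2)
 f(y) = sqrt(C1 + y^2)


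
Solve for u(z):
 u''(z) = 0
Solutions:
 u(z) = C1 + C2*z


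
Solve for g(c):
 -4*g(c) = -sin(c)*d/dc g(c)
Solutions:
 g(c) = C1*(cos(c)^2 - 2*cos(c) + 1)/(cos(c)^2 + 2*cos(c) + 1)


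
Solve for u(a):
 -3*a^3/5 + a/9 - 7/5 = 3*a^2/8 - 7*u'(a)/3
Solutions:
 u(a) = C1 + 9*a^4/140 + 3*a^3/56 - a^2/42 + 3*a/5


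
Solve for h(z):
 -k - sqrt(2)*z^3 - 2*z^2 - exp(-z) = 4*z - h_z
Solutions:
 h(z) = C1 + k*z + sqrt(2)*z^4/4 + 2*z^3/3 + 2*z^2 - exp(-z)


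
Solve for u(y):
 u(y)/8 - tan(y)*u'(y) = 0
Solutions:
 u(y) = C1*sin(y)^(1/8)


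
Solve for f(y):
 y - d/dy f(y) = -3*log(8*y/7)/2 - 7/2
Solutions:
 f(y) = C1 + y^2/2 + 3*y*log(y)/2 - 2*y*log(7) + y*log(14)/2 + 2*y + 4*y*log(2)


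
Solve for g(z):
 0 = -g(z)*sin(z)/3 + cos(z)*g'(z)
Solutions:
 g(z) = C1/cos(z)^(1/3)


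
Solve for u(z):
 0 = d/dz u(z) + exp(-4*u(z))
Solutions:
 u(z) = log(-I*(C1 - 4*z)^(1/4))
 u(z) = log(I*(C1 - 4*z)^(1/4))
 u(z) = log(-(C1 - 4*z)^(1/4))
 u(z) = log(C1 - 4*z)/4


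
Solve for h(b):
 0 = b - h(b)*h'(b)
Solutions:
 h(b) = -sqrt(C1 + b^2)
 h(b) = sqrt(C1 + b^2)


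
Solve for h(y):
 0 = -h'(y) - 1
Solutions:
 h(y) = C1 - y


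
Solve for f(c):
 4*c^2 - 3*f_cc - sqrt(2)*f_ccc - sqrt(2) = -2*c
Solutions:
 f(c) = C1 + C2*c + C3*exp(-3*sqrt(2)*c/2) + c^4/9 + c^3*(3 - 4*sqrt(2))/27 + c^2*(16 - 15*sqrt(2))/54


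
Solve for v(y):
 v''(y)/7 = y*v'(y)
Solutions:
 v(y) = C1 + C2*erfi(sqrt(14)*y/2)


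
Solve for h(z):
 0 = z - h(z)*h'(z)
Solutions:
 h(z) = -sqrt(C1 + z^2)
 h(z) = sqrt(C1 + z^2)


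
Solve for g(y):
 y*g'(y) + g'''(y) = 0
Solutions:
 g(y) = C1 + Integral(C2*airyai(-y) + C3*airybi(-y), y)


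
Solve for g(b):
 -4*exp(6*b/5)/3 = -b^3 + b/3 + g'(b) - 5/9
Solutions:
 g(b) = C1 + b^4/4 - b^2/6 + 5*b/9 - 10*exp(6*b/5)/9


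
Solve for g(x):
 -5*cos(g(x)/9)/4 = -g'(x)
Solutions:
 -5*x/4 - 9*log(sin(g(x)/9) - 1)/2 + 9*log(sin(g(x)/9) + 1)/2 = C1


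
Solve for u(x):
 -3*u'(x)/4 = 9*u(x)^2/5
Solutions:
 u(x) = 5/(C1 + 12*x)


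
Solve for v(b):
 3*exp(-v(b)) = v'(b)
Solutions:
 v(b) = log(C1 + 3*b)


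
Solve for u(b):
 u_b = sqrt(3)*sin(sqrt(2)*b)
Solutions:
 u(b) = C1 - sqrt(6)*cos(sqrt(2)*b)/2


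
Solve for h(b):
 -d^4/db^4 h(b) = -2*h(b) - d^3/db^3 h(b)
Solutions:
 h(b) = C1*exp(b*(-(17 + 3*sqrt(33))^(1/3) + 2/(17 + 3*sqrt(33))^(1/3) + 4)/6)*sin(sqrt(3)*b*(2/(17 + 3*sqrt(33))^(1/3) + (17 + 3*sqrt(33))^(1/3))/6) + C2*exp(b*(-(17 + 3*sqrt(33))^(1/3) + 2/(17 + 3*sqrt(33))^(1/3) + 4)/6)*cos(sqrt(3)*b*(2/(17 + 3*sqrt(33))^(1/3) + (17 + 3*sqrt(33))^(1/3))/6) + C3*exp(-b) + C4*exp(b*(-2/(17 + 3*sqrt(33))^(1/3) + 2 + (17 + 3*sqrt(33))^(1/3))/3)


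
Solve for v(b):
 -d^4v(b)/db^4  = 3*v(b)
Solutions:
 v(b) = (C1*sin(sqrt(2)*3^(1/4)*b/2) + C2*cos(sqrt(2)*3^(1/4)*b/2))*exp(-sqrt(2)*3^(1/4)*b/2) + (C3*sin(sqrt(2)*3^(1/4)*b/2) + C4*cos(sqrt(2)*3^(1/4)*b/2))*exp(sqrt(2)*3^(1/4)*b/2)


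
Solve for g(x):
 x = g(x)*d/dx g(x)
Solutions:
 g(x) = -sqrt(C1 + x^2)
 g(x) = sqrt(C1 + x^2)


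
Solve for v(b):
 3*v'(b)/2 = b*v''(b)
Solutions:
 v(b) = C1 + C2*b^(5/2)


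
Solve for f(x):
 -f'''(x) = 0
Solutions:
 f(x) = C1 + C2*x + C3*x^2


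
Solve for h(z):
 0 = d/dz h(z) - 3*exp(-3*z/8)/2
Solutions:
 h(z) = C1 - 4*exp(-3*z/8)


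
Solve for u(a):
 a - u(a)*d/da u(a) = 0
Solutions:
 u(a) = -sqrt(C1 + a^2)
 u(a) = sqrt(C1 + a^2)


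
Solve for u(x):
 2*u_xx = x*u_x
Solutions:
 u(x) = C1 + C2*erfi(x/2)


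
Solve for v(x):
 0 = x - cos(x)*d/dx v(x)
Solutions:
 v(x) = C1 + Integral(x/cos(x), x)


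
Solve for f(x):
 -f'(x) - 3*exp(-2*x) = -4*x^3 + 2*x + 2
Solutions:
 f(x) = C1 + x^4 - x^2 - 2*x + 3*exp(-2*x)/2


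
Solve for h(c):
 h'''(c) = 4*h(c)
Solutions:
 h(c) = C3*exp(2^(2/3)*c) + (C1*sin(2^(2/3)*sqrt(3)*c/2) + C2*cos(2^(2/3)*sqrt(3)*c/2))*exp(-2^(2/3)*c/2)


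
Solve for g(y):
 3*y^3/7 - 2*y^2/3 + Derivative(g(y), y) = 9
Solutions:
 g(y) = C1 - 3*y^4/28 + 2*y^3/9 + 9*y


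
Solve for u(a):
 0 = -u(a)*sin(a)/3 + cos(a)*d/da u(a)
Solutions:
 u(a) = C1/cos(a)^(1/3)


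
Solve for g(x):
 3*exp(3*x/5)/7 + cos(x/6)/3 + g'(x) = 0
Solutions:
 g(x) = C1 - 5*exp(3*x/5)/7 - 2*sin(x/6)


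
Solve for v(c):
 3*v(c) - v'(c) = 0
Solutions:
 v(c) = C1*exp(3*c)


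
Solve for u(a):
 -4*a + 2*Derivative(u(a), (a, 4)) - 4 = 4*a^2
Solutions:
 u(a) = C1 + C2*a + C3*a^2 + C4*a^3 + a^6/180 + a^5/60 + a^4/12


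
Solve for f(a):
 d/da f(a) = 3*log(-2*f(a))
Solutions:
 -Integral(1/(log(-_y) + log(2)), (_y, f(a)))/3 = C1 - a


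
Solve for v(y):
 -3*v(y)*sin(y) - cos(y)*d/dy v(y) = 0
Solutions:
 v(y) = C1*cos(y)^3


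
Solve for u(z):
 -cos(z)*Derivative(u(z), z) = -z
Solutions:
 u(z) = C1 + Integral(z/cos(z), z)


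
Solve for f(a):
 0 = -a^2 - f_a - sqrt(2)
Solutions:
 f(a) = C1 - a^3/3 - sqrt(2)*a


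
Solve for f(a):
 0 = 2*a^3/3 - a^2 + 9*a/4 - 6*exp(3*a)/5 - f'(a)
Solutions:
 f(a) = C1 + a^4/6 - a^3/3 + 9*a^2/8 - 2*exp(3*a)/5


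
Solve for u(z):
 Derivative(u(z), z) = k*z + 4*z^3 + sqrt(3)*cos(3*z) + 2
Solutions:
 u(z) = C1 + k*z^2/2 + z^4 + 2*z + sqrt(3)*sin(3*z)/3


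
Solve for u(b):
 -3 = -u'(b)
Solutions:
 u(b) = C1 + 3*b


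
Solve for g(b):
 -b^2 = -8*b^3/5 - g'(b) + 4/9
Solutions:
 g(b) = C1 - 2*b^4/5 + b^3/3 + 4*b/9


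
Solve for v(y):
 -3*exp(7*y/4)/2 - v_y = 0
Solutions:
 v(y) = C1 - 6*exp(7*y/4)/7


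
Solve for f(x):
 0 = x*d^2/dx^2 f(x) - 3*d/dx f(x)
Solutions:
 f(x) = C1 + C2*x^4


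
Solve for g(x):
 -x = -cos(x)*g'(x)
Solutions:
 g(x) = C1 + Integral(x/cos(x), x)


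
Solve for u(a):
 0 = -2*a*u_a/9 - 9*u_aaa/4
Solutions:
 u(a) = C1 + Integral(C2*airyai(-2*3^(2/3)*a/9) + C3*airybi(-2*3^(2/3)*a/9), a)


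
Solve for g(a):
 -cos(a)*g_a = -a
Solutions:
 g(a) = C1 + Integral(a/cos(a), a)


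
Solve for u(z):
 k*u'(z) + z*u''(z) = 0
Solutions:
 u(z) = C1 + z^(1 - re(k))*(C2*sin(log(z)*Abs(im(k))) + C3*cos(log(z)*im(k)))


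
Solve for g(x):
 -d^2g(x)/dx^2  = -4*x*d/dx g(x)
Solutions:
 g(x) = C1 + C2*erfi(sqrt(2)*x)


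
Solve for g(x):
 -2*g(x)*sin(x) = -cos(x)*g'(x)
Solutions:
 g(x) = C1/cos(x)^2


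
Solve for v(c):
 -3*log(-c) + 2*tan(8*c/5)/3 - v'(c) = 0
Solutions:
 v(c) = C1 - 3*c*log(-c) + 3*c - 5*log(cos(8*c/5))/12


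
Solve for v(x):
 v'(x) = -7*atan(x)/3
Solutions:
 v(x) = C1 - 7*x*atan(x)/3 + 7*log(x^2 + 1)/6


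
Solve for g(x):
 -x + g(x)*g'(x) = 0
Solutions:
 g(x) = -sqrt(C1 + x^2)
 g(x) = sqrt(C1 + x^2)


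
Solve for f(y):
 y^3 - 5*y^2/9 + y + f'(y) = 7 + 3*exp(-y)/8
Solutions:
 f(y) = C1 - y^4/4 + 5*y^3/27 - y^2/2 + 7*y - 3*exp(-y)/8


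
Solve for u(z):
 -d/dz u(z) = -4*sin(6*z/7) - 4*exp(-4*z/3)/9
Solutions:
 u(z) = C1 - 14*cos(6*z/7)/3 - exp(-4*z/3)/3


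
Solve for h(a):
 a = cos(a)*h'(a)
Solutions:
 h(a) = C1 + Integral(a/cos(a), a)


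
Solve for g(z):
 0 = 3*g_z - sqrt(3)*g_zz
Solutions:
 g(z) = C1 + C2*exp(sqrt(3)*z)


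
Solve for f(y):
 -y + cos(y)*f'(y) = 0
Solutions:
 f(y) = C1 + Integral(y/cos(y), y)


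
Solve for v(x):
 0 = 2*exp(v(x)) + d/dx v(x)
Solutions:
 v(x) = log(1/(C1 + 2*x))


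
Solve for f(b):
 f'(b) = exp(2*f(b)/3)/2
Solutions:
 f(b) = 3*log(-sqrt(-1/(C1 + b))) + 3*log(3)/2
 f(b) = 3*log(-1/(C1 + b))/2 + 3*log(3)/2


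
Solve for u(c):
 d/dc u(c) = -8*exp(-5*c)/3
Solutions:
 u(c) = C1 + 8*exp(-5*c)/15


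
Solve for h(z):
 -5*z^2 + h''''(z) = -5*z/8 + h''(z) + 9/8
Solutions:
 h(z) = C1 + C2*z + C3*exp(-z) + C4*exp(z) - 5*z^4/12 + 5*z^3/48 - 89*z^2/16


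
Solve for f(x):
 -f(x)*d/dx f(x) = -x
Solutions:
 f(x) = -sqrt(C1 + x^2)
 f(x) = sqrt(C1 + x^2)


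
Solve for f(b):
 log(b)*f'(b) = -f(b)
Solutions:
 f(b) = C1*exp(-li(b))


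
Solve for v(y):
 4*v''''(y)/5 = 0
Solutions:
 v(y) = C1 + C2*y + C3*y^2 + C4*y^3


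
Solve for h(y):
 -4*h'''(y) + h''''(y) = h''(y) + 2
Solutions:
 h(y) = C1 + C2*y + C3*exp(y*(2 - sqrt(5))) + C4*exp(y*(2 + sqrt(5))) - y^2


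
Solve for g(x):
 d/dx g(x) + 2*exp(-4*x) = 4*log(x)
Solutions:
 g(x) = C1 + 4*x*log(x) - 4*x + exp(-4*x)/2


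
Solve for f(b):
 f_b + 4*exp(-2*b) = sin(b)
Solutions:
 f(b) = C1 - cos(b) + 2*exp(-2*b)


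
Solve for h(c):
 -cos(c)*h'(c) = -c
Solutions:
 h(c) = C1 + Integral(c/cos(c), c)


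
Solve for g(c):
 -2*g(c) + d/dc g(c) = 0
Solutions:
 g(c) = C1*exp(2*c)


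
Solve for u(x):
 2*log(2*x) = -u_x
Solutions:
 u(x) = C1 - 2*x*log(x) - x*log(4) + 2*x


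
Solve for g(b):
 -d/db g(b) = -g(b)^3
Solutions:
 g(b) = -sqrt(2)*sqrt(-1/(C1 + b))/2
 g(b) = sqrt(2)*sqrt(-1/(C1 + b))/2


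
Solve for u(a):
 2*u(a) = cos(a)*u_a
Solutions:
 u(a) = C1*(sin(a) + 1)/(sin(a) - 1)


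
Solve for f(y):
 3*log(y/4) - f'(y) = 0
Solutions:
 f(y) = C1 + 3*y*log(y) - y*log(64) - 3*y


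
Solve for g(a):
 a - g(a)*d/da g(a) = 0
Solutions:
 g(a) = -sqrt(C1 + a^2)
 g(a) = sqrt(C1 + a^2)


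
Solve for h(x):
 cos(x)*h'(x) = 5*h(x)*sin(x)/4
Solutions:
 h(x) = C1/cos(x)^(5/4)


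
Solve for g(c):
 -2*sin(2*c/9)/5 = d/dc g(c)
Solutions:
 g(c) = C1 + 9*cos(2*c/9)/5


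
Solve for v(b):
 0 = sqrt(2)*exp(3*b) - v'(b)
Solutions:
 v(b) = C1 + sqrt(2)*exp(3*b)/3


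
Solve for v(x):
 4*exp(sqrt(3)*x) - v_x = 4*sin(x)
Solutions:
 v(x) = C1 + 4*sqrt(3)*exp(sqrt(3)*x)/3 + 4*cos(x)


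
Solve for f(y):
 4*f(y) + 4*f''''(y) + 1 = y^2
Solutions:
 f(y) = y^2/4 + (C1*sin(sqrt(2)*y/2) + C2*cos(sqrt(2)*y/2))*exp(-sqrt(2)*y/2) + (C3*sin(sqrt(2)*y/2) + C4*cos(sqrt(2)*y/2))*exp(sqrt(2)*y/2) - 1/4


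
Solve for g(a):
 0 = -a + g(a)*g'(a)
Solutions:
 g(a) = -sqrt(C1 + a^2)
 g(a) = sqrt(C1 + a^2)


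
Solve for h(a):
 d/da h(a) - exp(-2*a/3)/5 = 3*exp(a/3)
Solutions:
 h(a) = C1 + 9*exp(a/3) - 3*exp(-2*a/3)/10


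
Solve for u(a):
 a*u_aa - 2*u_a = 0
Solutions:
 u(a) = C1 + C2*a^3


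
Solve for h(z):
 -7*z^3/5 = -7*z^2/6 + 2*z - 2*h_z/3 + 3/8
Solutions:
 h(z) = C1 + 21*z^4/40 - 7*z^3/12 + 3*z^2/2 + 9*z/16


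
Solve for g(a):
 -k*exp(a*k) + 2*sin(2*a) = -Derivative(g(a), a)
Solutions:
 g(a) = C1 + exp(a*k) + cos(2*a)


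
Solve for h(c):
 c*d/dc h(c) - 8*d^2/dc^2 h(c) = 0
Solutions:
 h(c) = C1 + C2*erfi(c/4)


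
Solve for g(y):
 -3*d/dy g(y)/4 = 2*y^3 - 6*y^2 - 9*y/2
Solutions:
 g(y) = C1 - 2*y^4/3 + 8*y^3/3 + 3*y^2


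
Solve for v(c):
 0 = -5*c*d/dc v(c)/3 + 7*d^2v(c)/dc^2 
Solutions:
 v(c) = C1 + C2*erfi(sqrt(210)*c/42)


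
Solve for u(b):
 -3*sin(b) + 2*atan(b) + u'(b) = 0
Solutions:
 u(b) = C1 - 2*b*atan(b) + log(b^2 + 1) - 3*cos(b)


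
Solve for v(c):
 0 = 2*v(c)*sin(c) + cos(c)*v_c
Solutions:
 v(c) = C1*cos(c)^2


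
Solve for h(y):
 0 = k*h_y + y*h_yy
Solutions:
 h(y) = C1 + y^(1 - re(k))*(C2*sin(log(y)*Abs(im(k))) + C3*cos(log(y)*im(k)))


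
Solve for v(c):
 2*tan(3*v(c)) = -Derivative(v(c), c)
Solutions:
 v(c) = -asin(C1*exp(-6*c))/3 + pi/3
 v(c) = asin(C1*exp(-6*c))/3


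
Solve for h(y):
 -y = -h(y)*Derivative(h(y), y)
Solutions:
 h(y) = -sqrt(C1 + y^2)
 h(y) = sqrt(C1 + y^2)


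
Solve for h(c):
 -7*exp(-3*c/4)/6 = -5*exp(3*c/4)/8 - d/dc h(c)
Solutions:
 h(c) = C1 - 5*exp(3*c/4)/6 - 14*exp(-3*c/4)/9


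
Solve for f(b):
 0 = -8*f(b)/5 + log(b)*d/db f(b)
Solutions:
 f(b) = C1*exp(8*li(b)/5)


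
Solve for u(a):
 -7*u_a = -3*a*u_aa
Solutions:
 u(a) = C1 + C2*a^(10/3)


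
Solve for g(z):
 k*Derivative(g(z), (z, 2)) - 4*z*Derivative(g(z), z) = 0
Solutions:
 g(z) = C1 + C2*erf(sqrt(2)*z*sqrt(-1/k))/sqrt(-1/k)


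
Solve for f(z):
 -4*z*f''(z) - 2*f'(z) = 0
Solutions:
 f(z) = C1 + C2*sqrt(z)


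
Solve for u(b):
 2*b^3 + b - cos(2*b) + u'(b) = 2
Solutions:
 u(b) = C1 - b^4/2 - b^2/2 + 2*b + sin(2*b)/2


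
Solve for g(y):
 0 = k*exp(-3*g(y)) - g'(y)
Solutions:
 g(y) = log(C1 + 3*k*y)/3
 g(y) = log((-3^(1/3) - 3^(5/6)*I)*(C1 + k*y)^(1/3)/2)
 g(y) = log((-3^(1/3) + 3^(5/6)*I)*(C1 + k*y)^(1/3)/2)


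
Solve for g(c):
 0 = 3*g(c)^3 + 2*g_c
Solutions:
 g(c) = -sqrt(-1/(C1 - 3*c))
 g(c) = sqrt(-1/(C1 - 3*c))


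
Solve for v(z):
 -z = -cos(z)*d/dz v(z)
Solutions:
 v(z) = C1 + Integral(z/cos(z), z)


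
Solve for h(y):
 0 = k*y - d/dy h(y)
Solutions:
 h(y) = C1 + k*y^2/2


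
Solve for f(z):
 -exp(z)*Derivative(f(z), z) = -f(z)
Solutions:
 f(z) = C1*exp(-exp(-z))


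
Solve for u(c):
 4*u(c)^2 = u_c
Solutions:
 u(c) = -1/(C1 + 4*c)


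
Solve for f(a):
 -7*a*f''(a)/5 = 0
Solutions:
 f(a) = C1 + C2*a


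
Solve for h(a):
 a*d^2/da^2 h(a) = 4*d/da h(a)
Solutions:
 h(a) = C1 + C2*a^5


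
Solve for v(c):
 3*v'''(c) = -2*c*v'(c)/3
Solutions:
 v(c) = C1 + Integral(C2*airyai(-6^(1/3)*c/3) + C3*airybi(-6^(1/3)*c/3), c)


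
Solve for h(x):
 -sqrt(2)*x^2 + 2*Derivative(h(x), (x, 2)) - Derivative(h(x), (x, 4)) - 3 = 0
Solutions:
 h(x) = C1 + C2*x + C3*exp(-sqrt(2)*x) + C4*exp(sqrt(2)*x) + sqrt(2)*x^4/24 + x^2*(sqrt(2) + 3)/4


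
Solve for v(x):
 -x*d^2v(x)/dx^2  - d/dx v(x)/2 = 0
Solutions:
 v(x) = C1 + C2*sqrt(x)


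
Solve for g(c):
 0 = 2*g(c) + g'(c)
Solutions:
 g(c) = C1*exp(-2*c)


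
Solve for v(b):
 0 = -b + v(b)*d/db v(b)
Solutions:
 v(b) = -sqrt(C1 + b^2)
 v(b) = sqrt(C1 + b^2)


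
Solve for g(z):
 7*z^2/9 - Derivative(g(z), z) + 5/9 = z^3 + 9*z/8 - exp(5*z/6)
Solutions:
 g(z) = C1 - z^4/4 + 7*z^3/27 - 9*z^2/16 + 5*z/9 + 6*exp(5*z/6)/5


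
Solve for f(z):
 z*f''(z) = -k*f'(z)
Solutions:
 f(z) = C1 + z^(1 - re(k))*(C2*sin(log(z)*Abs(im(k))) + C3*cos(log(z)*im(k)))


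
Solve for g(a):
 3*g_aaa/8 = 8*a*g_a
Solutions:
 g(a) = C1 + Integral(C2*airyai(4*3^(2/3)*a/3) + C3*airybi(4*3^(2/3)*a/3), a)


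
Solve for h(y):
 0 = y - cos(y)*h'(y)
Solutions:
 h(y) = C1 + Integral(y/cos(y), y)


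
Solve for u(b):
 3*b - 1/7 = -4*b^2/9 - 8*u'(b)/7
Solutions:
 u(b) = C1 - 7*b^3/54 - 21*b^2/16 + b/8


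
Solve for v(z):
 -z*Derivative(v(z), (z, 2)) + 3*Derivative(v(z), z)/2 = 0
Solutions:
 v(z) = C1 + C2*z^(5/2)


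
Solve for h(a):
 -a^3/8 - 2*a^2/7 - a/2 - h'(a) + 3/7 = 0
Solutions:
 h(a) = C1 - a^4/32 - 2*a^3/21 - a^2/4 + 3*a/7


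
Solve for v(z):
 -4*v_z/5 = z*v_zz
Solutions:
 v(z) = C1 + C2*z^(1/5)


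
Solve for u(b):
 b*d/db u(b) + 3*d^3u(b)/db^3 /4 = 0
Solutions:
 u(b) = C1 + Integral(C2*airyai(-6^(2/3)*b/3) + C3*airybi(-6^(2/3)*b/3), b)


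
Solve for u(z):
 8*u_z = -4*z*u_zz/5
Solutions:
 u(z) = C1 + C2/z^9


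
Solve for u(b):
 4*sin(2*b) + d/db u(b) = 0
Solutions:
 u(b) = C1 + 2*cos(2*b)


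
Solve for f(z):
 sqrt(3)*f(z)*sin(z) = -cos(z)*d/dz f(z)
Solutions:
 f(z) = C1*cos(z)^(sqrt(3))


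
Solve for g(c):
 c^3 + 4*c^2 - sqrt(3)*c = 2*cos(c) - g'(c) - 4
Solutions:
 g(c) = C1 - c^4/4 - 4*c^3/3 + sqrt(3)*c^2/2 - 4*c + 2*sin(c)


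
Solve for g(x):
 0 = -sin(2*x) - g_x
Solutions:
 g(x) = C1 + cos(2*x)/2


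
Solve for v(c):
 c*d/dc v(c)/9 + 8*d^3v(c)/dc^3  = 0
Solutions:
 v(c) = C1 + Integral(C2*airyai(-3^(1/3)*c/6) + C3*airybi(-3^(1/3)*c/6), c)


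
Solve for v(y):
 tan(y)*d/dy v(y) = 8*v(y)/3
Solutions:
 v(y) = C1*sin(y)^(8/3)


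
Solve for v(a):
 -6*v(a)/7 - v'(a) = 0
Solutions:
 v(a) = C1*exp(-6*a/7)


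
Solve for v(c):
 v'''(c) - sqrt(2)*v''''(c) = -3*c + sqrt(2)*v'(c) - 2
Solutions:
 v(c) = C1 + C2*exp(c*(2^(2/3)/(-sqrt(2) + sqrt(-2 + (54 - sqrt(2))^2) + 54)^(1/3) + 2*sqrt(2) + 2^(1/3)*(-sqrt(2) + sqrt(-2 + (54 - sqrt(2))^2) + 54)^(1/3))/12)*sin(2^(1/3)*sqrt(3)*c*(-(-sqrt(2) + 2*sqrt(-1/2 + (27 - sqrt(2)/2)^2) + 54)^(1/3) + 2^(1/3)/(-sqrt(2) + 2*sqrt(-1/2 + (27 - sqrt(2)/2)^2) + 54)^(1/3))/12) + C3*exp(c*(2^(2/3)/(-sqrt(2) + sqrt(-2 + (54 - sqrt(2))^2) + 54)^(1/3) + 2*sqrt(2) + 2^(1/3)*(-sqrt(2) + sqrt(-2 + (54 - sqrt(2))^2) + 54)^(1/3))/12)*cos(2^(1/3)*sqrt(3)*c*(-(-sqrt(2) + 2*sqrt(-1/2 + (27 - sqrt(2)/2)^2) + 54)^(1/3) + 2^(1/3)/(-sqrt(2) + 2*sqrt(-1/2 + (27 - sqrt(2)/2)^2) + 54)^(1/3))/12) + C4*exp(c*(-2^(1/3)*(-sqrt(2) + sqrt(-2 + (54 - sqrt(2))^2) + 54)^(1/3) - 2^(2/3)/(-sqrt(2) + sqrt(-2 + (54 - sqrt(2))^2) + 54)^(1/3) + sqrt(2))/6) + 3*sqrt(2)*c^2/4 + sqrt(2)*c


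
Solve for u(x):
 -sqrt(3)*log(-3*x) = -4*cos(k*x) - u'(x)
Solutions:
 u(x) = C1 + sqrt(3)*x*(log(-x) - 1) + sqrt(3)*x*log(3) - 4*Piecewise((sin(k*x)/k, Ne(k, 0)), (x, True))


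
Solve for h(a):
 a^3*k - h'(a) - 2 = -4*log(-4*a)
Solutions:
 h(a) = C1 + a^4*k/4 + 4*a*log(-a) + 2*a*(-3 + 4*log(2))


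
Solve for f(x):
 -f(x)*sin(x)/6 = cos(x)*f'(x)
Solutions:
 f(x) = C1*cos(x)^(1/6)


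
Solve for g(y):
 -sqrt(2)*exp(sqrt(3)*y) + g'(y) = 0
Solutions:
 g(y) = C1 + sqrt(6)*exp(sqrt(3)*y)/3


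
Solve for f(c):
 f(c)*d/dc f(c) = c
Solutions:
 f(c) = -sqrt(C1 + c^2)
 f(c) = sqrt(C1 + c^2)


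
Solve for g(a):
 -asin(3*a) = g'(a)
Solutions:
 g(a) = C1 - a*asin(3*a) - sqrt(1 - 9*a^2)/3


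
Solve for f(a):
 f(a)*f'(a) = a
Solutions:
 f(a) = -sqrt(C1 + a^2)
 f(a) = sqrt(C1 + a^2)


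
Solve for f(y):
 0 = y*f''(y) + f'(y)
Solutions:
 f(y) = C1 + C2*log(y)


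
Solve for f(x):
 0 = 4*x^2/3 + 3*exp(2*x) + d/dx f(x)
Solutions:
 f(x) = C1 - 4*x^3/9 - 3*exp(2*x)/2


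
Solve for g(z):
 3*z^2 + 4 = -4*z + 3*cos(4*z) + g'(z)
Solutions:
 g(z) = C1 + z^3 + 2*z^2 + 4*z - 3*sin(4*z)/4


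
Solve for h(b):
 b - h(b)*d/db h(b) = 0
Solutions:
 h(b) = -sqrt(C1 + b^2)
 h(b) = sqrt(C1 + b^2)


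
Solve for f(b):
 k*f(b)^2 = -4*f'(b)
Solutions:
 f(b) = 4/(C1 + b*k)


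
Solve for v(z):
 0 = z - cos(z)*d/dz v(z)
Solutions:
 v(z) = C1 + Integral(z/cos(z), z)


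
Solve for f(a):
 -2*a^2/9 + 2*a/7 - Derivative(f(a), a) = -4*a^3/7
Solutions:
 f(a) = C1 + a^4/7 - 2*a^3/27 + a^2/7


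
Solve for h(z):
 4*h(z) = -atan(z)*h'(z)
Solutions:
 h(z) = C1*exp(-4*Integral(1/atan(z), z))


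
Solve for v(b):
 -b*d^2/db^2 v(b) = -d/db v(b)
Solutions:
 v(b) = C1 + C2*b^2


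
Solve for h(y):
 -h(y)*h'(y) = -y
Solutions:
 h(y) = -sqrt(C1 + y^2)
 h(y) = sqrt(C1 + y^2)


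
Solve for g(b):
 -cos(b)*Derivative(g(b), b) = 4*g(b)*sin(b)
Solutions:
 g(b) = C1*cos(b)^4


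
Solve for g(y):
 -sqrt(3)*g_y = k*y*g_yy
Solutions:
 g(y) = C1 + y^(((re(k) - sqrt(3))*re(k) + im(k)^2)/(re(k)^2 + im(k)^2))*(C2*sin(sqrt(3)*log(y)*Abs(im(k))/(re(k)^2 + im(k)^2)) + C3*cos(sqrt(3)*log(y)*im(k)/(re(k)^2 + im(k)^2)))


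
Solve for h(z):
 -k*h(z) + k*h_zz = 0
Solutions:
 h(z) = C1*exp(-z) + C2*exp(z)


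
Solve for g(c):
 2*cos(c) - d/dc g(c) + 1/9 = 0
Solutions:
 g(c) = C1 + c/9 + 2*sin(c)


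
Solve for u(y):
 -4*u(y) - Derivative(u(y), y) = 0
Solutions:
 u(y) = C1*exp(-4*y)


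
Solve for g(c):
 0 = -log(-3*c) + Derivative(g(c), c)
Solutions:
 g(c) = C1 + c*log(-c) + c*(-1 + log(3))


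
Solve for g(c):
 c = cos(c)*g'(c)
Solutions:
 g(c) = C1 + Integral(c/cos(c), c)


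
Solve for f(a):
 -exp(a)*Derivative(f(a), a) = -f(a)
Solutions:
 f(a) = C1*exp(-exp(-a))


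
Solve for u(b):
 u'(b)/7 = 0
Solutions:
 u(b) = C1


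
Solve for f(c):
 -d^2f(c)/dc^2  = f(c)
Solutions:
 f(c) = C1*sin(c) + C2*cos(c)


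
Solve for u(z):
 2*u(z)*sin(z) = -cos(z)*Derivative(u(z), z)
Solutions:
 u(z) = C1*cos(z)^2


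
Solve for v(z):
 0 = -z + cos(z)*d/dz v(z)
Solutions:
 v(z) = C1 + Integral(z/cos(z), z)


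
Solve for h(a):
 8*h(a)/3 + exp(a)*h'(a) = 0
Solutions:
 h(a) = C1*exp(8*exp(-a)/3)


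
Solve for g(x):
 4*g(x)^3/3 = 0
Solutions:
 g(x) = 0


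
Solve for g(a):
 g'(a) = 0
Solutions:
 g(a) = C1


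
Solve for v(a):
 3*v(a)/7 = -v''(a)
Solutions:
 v(a) = C1*sin(sqrt(21)*a/7) + C2*cos(sqrt(21)*a/7)


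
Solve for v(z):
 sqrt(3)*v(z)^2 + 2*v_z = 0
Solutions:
 v(z) = 2/(C1 + sqrt(3)*z)


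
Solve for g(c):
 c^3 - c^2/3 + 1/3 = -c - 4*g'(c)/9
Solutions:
 g(c) = C1 - 9*c^4/16 + c^3/4 - 9*c^2/8 - 3*c/4


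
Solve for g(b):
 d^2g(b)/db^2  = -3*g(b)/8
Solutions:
 g(b) = C1*sin(sqrt(6)*b/4) + C2*cos(sqrt(6)*b/4)


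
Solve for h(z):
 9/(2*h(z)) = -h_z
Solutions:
 h(z) = -sqrt(C1 - 9*z)
 h(z) = sqrt(C1 - 9*z)


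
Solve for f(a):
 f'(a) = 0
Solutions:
 f(a) = C1


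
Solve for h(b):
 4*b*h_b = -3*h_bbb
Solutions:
 h(b) = C1 + Integral(C2*airyai(-6^(2/3)*b/3) + C3*airybi(-6^(2/3)*b/3), b)


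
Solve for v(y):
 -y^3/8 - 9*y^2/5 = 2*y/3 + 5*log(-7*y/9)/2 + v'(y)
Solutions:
 v(y) = C1 - y^4/32 - 3*y^3/5 - y^2/3 - 5*y*log(-y)/2 + y*(-5*log(7)/2 + 5/2 + 5*log(3))


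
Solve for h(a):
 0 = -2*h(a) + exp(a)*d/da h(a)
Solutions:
 h(a) = C1*exp(-2*exp(-a))


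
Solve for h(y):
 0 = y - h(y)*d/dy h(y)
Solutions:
 h(y) = -sqrt(C1 + y^2)
 h(y) = sqrt(C1 + y^2)


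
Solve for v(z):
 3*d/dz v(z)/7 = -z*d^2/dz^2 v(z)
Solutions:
 v(z) = C1 + C2*z^(4/7)


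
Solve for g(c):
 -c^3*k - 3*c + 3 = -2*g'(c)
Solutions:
 g(c) = C1 + c^4*k/8 + 3*c^2/4 - 3*c/2


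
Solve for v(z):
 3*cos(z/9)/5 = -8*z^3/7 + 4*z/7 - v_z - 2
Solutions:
 v(z) = C1 - 2*z^4/7 + 2*z^2/7 - 2*z - 27*sin(z/9)/5


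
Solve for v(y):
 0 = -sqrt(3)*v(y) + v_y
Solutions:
 v(y) = C1*exp(sqrt(3)*y)


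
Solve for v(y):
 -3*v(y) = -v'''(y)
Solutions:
 v(y) = C3*exp(3^(1/3)*y) + (C1*sin(3^(5/6)*y/2) + C2*cos(3^(5/6)*y/2))*exp(-3^(1/3)*y/2)


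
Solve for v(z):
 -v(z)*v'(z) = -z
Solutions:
 v(z) = -sqrt(C1 + z^2)
 v(z) = sqrt(C1 + z^2)


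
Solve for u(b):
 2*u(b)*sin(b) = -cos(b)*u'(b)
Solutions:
 u(b) = C1*cos(b)^2


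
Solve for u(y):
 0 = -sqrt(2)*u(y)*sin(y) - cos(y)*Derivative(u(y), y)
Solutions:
 u(y) = C1*cos(y)^(sqrt(2))


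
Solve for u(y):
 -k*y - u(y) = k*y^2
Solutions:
 u(y) = k*y*(-y - 1)


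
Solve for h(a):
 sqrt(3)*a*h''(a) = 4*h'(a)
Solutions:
 h(a) = C1 + C2*a^(1 + 4*sqrt(3)/3)


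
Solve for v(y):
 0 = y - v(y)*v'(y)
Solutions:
 v(y) = -sqrt(C1 + y^2)
 v(y) = sqrt(C1 + y^2)


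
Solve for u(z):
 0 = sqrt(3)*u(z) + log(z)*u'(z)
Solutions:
 u(z) = C1*exp(-sqrt(3)*li(z))


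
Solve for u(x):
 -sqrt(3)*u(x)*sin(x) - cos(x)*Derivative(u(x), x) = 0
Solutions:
 u(x) = C1*cos(x)^(sqrt(3))


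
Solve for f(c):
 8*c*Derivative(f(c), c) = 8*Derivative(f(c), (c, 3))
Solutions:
 f(c) = C1 + Integral(C2*airyai(c) + C3*airybi(c), c)


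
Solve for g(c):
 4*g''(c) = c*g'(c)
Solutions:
 g(c) = C1 + C2*erfi(sqrt(2)*c/4)


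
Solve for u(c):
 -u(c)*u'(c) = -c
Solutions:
 u(c) = -sqrt(C1 + c^2)
 u(c) = sqrt(C1 + c^2)


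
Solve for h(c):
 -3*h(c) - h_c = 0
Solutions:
 h(c) = C1*exp(-3*c)


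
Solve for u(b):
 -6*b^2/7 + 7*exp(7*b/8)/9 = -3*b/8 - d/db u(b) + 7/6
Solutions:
 u(b) = C1 + 2*b^3/7 - 3*b^2/16 + 7*b/6 - 8*exp(7*b/8)/9


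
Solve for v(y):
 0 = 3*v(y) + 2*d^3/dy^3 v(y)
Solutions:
 v(y) = C3*exp(-2^(2/3)*3^(1/3)*y/2) + (C1*sin(2^(2/3)*3^(5/6)*y/4) + C2*cos(2^(2/3)*3^(5/6)*y/4))*exp(2^(2/3)*3^(1/3)*y/4)


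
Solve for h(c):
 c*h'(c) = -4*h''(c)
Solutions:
 h(c) = C1 + C2*erf(sqrt(2)*c/4)


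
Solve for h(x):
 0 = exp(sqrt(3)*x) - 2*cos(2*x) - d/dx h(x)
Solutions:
 h(x) = C1 + sqrt(3)*exp(sqrt(3)*x)/3 - sin(2*x)


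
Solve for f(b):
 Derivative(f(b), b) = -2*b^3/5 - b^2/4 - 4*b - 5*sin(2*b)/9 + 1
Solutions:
 f(b) = C1 - b^4/10 - b^3/12 - 2*b^2 + b + 5*cos(2*b)/18


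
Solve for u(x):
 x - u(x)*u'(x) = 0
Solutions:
 u(x) = -sqrt(C1 + x^2)
 u(x) = sqrt(C1 + x^2)


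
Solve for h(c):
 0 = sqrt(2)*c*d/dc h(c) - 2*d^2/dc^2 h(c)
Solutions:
 h(c) = C1 + C2*erfi(2^(1/4)*c/2)


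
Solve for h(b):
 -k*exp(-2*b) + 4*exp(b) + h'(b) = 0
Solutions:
 h(b) = C1 - k*exp(-2*b)/2 - 4*exp(b)


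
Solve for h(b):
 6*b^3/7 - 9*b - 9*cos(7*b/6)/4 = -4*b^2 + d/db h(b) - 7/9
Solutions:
 h(b) = C1 + 3*b^4/14 + 4*b^3/3 - 9*b^2/2 + 7*b/9 - 27*sin(7*b/6)/14


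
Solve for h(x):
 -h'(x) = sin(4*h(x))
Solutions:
 h(x) = -acos((-C1 - exp(8*x))/(C1 - exp(8*x)))/4 + pi/2
 h(x) = acos((-C1 - exp(8*x))/(C1 - exp(8*x)))/4


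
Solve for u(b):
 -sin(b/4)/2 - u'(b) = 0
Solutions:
 u(b) = C1 + 2*cos(b/4)


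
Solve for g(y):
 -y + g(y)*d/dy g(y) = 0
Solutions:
 g(y) = -sqrt(C1 + y^2)
 g(y) = sqrt(C1 + y^2)


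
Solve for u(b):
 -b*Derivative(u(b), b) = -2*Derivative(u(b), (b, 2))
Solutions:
 u(b) = C1 + C2*erfi(b/2)
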